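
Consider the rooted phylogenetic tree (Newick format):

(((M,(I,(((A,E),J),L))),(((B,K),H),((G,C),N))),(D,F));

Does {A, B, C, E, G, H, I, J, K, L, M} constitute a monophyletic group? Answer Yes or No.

No

The MRCA of the listed taxa subtends ((M,(I,(((A,E),J),L))),(((B,K),H),((G,C),N))).
That clade also contains N, which is not in the proposed group, so the group is not monophyletic.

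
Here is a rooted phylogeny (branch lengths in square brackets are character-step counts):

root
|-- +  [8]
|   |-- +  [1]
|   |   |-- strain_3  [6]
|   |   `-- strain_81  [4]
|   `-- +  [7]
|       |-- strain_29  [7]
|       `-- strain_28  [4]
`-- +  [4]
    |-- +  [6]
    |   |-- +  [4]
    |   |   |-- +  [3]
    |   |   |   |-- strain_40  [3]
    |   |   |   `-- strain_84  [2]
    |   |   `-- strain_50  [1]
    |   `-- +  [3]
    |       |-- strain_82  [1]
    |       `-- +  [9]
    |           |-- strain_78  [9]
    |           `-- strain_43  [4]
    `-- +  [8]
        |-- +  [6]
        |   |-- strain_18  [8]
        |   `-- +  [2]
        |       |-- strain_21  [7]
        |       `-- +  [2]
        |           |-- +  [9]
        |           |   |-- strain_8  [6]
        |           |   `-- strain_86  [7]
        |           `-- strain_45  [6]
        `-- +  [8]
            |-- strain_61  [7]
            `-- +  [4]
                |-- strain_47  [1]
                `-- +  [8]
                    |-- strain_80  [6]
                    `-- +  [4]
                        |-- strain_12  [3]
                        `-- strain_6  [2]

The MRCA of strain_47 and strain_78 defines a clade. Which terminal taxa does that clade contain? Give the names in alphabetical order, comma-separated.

strain_12, strain_18, strain_21, strain_40, strain_43, strain_45, strain_47, strain_50, strain_6, strain_61, strain_78, strain_8, strain_80, strain_82, strain_84, strain_86

Tracing strain_47: it sits inside (strain_47,(strain_80,(strain_12,strain_6))).
Tracing strain_78: it sits inside (strain_78,strain_43).
The smallest clade enclosing both is ((((strain_40,strain_84),strain_50),(strain_82,(strain_78,strain_43))),((strain_18,(strain_21,((strain_8,strain_86),strain_45))),(strain_61,(strain_47,(strain_80,(strain_12,strain_6)))))); the answer is its 16 terminal taxa in alphabetical order.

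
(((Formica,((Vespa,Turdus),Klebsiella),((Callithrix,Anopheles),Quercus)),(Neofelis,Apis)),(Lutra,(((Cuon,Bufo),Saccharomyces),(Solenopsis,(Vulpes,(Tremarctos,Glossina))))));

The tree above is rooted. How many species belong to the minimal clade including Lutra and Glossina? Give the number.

8

The MRCA of Lutra and Glossina is the node subtending (Lutra,(((Cuon,Bufo),Saccharomyces),(Solenopsis,(Vulpes,(Tremarctos,Glossina))))).
That clade contains 8 terminal taxa: Bufo, Cuon, Glossina, Lutra, Saccharomyces, Solenopsis, Tremarctos, Vulpes.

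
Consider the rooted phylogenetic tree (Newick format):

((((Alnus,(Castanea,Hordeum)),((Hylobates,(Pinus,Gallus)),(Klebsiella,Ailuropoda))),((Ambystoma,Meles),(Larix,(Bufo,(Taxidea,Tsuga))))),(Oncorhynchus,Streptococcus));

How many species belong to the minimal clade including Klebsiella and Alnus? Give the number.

8

The MRCA of Klebsiella and Alnus is the node subtending ((Alnus,(Castanea,Hordeum)),((Hylobates,(Pinus,Gallus)),(Klebsiella,Ailuropoda))).
That clade contains 8 terminal taxa: Ailuropoda, Alnus, Castanea, Gallus, Hordeum, Hylobates, Klebsiella, Pinus.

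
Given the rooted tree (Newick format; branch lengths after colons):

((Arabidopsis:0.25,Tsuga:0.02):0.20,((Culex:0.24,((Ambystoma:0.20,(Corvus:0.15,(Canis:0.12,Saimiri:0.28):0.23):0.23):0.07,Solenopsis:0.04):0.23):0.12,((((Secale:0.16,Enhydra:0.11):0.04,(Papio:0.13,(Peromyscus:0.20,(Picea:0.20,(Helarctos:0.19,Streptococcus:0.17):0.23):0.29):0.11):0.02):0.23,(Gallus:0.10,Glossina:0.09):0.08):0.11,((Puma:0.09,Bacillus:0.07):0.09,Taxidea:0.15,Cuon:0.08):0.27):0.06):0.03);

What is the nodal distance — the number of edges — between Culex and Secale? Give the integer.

7

The MRCA of Culex and Secale is the node subtending ((Culex,((Ambystoma,(Corvus,(Canis,Saimiri))),Solenopsis)),((((Secale,Enhydra),(Papio,(Peromyscus,(Picea,(Helarctos,Streptococcus))))),(Gallus,Glossina)),((Puma,Bacillus),Taxidea,Cuon))).
From Culex up to that node: 2 branches. From Secale up to the same node: 5 branches. Total: 2 + 5 = 7.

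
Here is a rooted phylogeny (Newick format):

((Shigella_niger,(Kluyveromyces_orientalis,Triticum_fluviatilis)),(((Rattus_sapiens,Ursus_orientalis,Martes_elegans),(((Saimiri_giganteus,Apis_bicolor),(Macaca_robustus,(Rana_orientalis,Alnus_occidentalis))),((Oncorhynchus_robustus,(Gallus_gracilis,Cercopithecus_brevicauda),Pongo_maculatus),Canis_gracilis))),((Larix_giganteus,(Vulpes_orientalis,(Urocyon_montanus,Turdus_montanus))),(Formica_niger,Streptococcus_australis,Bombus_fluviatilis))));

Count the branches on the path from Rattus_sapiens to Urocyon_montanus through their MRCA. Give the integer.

The MRCA of Rattus_sapiens and Urocyon_montanus is the node subtending (((Rattus_sapiens,Ursus_orientalis,Martes_elegans),(((Saimiri_giganteus,Apis_bicolor),(Macaca_robustus,(Rana_orientalis,Alnus_occidentalis))),((Oncorhynchus_robustus,(Gallus_gracilis,Cercopithecus_brevicauda),Pongo_maculatus),Canis_gracilis))),((Larix_giganteus,(Vulpes_orientalis,(Urocyon_montanus,Turdus_montanus))),(Formica_niger,Streptococcus_australis,Bombus_fluviatilis))).
From Rattus_sapiens up to that node: 3 branches. From Urocyon_montanus up to the same node: 5 branches. Total: 3 + 5 = 8.

8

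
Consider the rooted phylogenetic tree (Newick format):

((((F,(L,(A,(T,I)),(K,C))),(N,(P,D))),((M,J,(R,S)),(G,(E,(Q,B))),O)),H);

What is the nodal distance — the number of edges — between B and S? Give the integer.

The MRCA of B and S is the node subtending ((M,J,(R,S)),(G,(E,(Q,B))),O).
From B up to that node: 4 branches. From S up to the same node: 3 branches. Total: 4 + 3 = 7.

7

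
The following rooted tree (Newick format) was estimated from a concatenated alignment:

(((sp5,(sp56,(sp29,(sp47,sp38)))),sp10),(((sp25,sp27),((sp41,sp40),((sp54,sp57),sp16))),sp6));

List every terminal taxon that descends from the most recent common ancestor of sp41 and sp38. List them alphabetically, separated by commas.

Tracing sp41: it sits inside (sp41,sp40).
Tracing sp38: it sits inside (sp47,sp38).
The smallest clade enclosing both is the whole tree (their MRCA is the root), so the answer is all 14 tips in alphabetical order.

sp10, sp16, sp25, sp27, sp29, sp38, sp40, sp41, sp47, sp5, sp54, sp56, sp57, sp6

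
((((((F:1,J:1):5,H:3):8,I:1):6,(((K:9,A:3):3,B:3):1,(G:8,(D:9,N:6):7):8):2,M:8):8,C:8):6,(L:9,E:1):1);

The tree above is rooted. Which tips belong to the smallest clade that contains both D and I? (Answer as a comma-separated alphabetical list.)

A, B, D, F, G, H, I, J, K, M, N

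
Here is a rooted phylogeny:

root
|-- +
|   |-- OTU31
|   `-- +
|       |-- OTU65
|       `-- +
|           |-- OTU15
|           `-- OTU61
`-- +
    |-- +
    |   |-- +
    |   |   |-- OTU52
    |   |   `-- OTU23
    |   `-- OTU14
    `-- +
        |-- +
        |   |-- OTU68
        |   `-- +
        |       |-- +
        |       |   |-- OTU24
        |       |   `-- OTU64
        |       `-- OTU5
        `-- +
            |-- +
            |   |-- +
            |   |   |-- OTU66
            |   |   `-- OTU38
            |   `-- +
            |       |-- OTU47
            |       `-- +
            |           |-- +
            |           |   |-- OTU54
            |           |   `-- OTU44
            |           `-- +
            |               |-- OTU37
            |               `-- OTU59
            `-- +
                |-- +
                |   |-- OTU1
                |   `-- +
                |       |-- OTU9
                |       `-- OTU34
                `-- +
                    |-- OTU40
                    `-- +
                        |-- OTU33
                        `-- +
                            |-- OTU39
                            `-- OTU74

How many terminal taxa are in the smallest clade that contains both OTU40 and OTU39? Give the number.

4

The MRCA of OTU40 and OTU39 is the node subtending (OTU40,(OTU33,(OTU39,OTU74))).
That clade contains 4 terminal taxa: OTU33, OTU39, OTU40, OTU74.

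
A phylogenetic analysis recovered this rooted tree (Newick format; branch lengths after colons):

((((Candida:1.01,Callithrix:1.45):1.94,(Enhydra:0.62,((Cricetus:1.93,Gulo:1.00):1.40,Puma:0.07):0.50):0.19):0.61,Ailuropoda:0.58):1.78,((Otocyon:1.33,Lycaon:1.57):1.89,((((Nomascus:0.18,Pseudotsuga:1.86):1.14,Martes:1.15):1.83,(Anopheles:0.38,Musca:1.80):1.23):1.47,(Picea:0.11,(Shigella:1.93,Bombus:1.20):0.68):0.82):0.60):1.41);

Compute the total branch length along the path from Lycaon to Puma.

The path runs Lycaon → … → MRCA → … → Puma; the MRCA is the root of the tree.
Branch lengths along that path: 1.57 + 1.89 + 1.41 + 1.78 + 0.61 + 0.19 + 0.50 + 0.07 = 8.02.

8.02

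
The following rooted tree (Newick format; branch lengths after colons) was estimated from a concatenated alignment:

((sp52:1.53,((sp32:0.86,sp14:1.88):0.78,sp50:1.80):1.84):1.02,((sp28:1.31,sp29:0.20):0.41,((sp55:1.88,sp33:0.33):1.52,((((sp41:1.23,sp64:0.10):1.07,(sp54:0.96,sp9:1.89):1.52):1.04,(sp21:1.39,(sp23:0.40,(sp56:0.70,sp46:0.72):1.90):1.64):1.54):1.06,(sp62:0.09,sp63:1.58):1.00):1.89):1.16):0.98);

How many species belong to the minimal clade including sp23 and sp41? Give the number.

8

The MRCA of sp23 and sp41 is the node subtending (((sp41,sp64),(sp54,sp9)),(sp21,(sp23,(sp56,sp46)))).
That clade contains 8 terminal taxa: sp21, sp23, sp41, sp46, sp54, sp56, sp64, sp9.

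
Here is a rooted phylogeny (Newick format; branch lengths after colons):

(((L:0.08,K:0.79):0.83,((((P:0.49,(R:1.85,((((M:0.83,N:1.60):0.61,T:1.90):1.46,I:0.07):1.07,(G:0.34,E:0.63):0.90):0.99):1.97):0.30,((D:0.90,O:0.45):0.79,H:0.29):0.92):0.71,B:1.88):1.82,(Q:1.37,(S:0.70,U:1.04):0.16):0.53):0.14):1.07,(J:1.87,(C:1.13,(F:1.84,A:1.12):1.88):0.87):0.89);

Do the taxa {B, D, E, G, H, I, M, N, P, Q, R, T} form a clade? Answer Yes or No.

No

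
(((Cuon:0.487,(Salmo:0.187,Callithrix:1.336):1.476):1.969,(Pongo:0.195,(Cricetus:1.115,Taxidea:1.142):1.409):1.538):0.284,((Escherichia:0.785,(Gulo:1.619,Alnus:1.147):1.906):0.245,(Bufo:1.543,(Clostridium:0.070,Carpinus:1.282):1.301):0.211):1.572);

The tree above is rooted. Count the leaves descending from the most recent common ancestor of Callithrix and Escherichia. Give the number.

The MRCA of Callithrix and Escherichia is the root, so the clade is the entire tree.
That clade contains 12 terminal taxa: Alnus, Bufo, Callithrix, Carpinus, Clostridium, Cricetus, Cuon, Escherichia, Gulo, Pongo, Salmo, Taxidea.

12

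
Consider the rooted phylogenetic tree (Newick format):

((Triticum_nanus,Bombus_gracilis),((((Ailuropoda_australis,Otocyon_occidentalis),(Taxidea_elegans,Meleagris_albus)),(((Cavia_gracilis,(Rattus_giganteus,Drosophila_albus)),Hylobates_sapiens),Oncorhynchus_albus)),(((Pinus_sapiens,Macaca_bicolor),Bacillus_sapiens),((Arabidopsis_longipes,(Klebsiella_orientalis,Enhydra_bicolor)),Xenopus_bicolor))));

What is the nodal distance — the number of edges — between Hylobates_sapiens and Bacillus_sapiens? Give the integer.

7

The MRCA of Hylobates_sapiens and Bacillus_sapiens is the node subtending ((((Ailuropoda_australis,Otocyon_occidentalis),(Taxidea_elegans,Meleagris_albus)),(((Cavia_gracilis,(Rattus_giganteus,Drosophila_albus)),Hylobates_sapiens),Oncorhynchus_albus)),(((Pinus_sapiens,Macaca_bicolor),Bacillus_sapiens),((Arabidopsis_longipes,(Klebsiella_orientalis,Enhydra_bicolor)),Xenopus_bicolor))).
From Hylobates_sapiens up to that node: 4 branches. From Bacillus_sapiens up to the same node: 3 branches. Total: 4 + 3 = 7.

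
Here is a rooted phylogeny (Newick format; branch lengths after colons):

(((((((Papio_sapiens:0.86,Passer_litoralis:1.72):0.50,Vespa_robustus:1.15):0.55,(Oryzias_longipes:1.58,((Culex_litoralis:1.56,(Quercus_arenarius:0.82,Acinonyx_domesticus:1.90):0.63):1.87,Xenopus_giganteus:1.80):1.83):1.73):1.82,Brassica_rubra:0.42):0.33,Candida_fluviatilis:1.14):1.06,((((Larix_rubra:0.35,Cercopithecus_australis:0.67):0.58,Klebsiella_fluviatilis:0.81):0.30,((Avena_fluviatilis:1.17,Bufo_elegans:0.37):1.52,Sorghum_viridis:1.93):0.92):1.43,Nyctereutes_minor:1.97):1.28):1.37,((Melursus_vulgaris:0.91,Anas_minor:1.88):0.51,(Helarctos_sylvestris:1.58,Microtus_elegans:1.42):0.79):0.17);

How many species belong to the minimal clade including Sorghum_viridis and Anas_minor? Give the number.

The MRCA of Sorghum_viridis and Anas_minor is the root, so the clade is the entire tree.
That clade contains 21 terminal taxa: Acinonyx_domesticus, Anas_minor, Avena_fluviatilis, Brassica_rubra, Bufo_elegans, Candida_fluviatilis, Cercopithecus_australis, Culex_litoralis, Helarctos_sylvestris, Klebsiella_fluviatilis, Larix_rubra, Melursus_vulgaris, Microtus_elegans, Nyctereutes_minor, Oryzias_longipes, Papio_sapiens, Passer_litoralis, Quercus_arenarius, Sorghum_viridis, Vespa_robustus, Xenopus_giganteus.

21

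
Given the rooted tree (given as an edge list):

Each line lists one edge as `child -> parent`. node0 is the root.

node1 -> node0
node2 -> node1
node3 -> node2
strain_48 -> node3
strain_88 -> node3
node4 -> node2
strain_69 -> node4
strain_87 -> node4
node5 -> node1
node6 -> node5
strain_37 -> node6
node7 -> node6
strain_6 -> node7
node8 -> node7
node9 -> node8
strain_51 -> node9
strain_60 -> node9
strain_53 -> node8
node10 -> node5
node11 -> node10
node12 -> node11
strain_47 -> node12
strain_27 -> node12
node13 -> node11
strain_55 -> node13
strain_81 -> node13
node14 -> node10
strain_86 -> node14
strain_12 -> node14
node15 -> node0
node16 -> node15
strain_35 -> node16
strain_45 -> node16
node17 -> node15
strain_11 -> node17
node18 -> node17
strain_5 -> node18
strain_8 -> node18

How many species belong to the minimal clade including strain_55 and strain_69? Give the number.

15

The MRCA of strain_55 and strain_69 is the node subtending (((strain_48,strain_88),(strain_69,strain_87)),((strain_37,(strain_6,((strain_51,strain_60),strain_53))),(((strain_47,strain_27),(strain_55,strain_81)),(strain_86,strain_12)))).
That clade contains 15 terminal taxa: strain_12, strain_27, strain_37, strain_47, strain_48, strain_51, strain_53, strain_55, strain_6, strain_60, strain_69, strain_81, strain_86, strain_87, strain_88.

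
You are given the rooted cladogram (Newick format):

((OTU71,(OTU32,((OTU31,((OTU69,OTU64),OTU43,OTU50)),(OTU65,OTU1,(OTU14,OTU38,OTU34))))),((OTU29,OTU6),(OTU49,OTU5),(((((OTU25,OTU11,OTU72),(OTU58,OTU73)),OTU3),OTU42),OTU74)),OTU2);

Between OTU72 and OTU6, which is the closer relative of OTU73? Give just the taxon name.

The MRCA of OTU73 and OTU72 subtends ((OTU25,OTU11,OTU72),(OTU58,OTU73)) (5 taxa).
The MRCA of OTU73 and OTU6 subtends ((OTU29,OTU6),(OTU49,OTU5),(((((OTU25,OTU11,OTU72),(OTU58,OTU73)),OTU3),OTU42),OTU74)) (12 taxa).
The first is nested inside the second, so OTU73 shares a more recent common ancestor with OTU72.

OTU72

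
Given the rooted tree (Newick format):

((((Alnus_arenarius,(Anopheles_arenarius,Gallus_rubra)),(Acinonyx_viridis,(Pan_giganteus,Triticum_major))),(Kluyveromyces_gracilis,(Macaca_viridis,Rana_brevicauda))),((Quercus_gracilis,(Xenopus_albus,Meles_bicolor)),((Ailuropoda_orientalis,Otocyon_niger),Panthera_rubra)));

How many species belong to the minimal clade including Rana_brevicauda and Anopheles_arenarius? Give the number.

9

The MRCA of Rana_brevicauda and Anopheles_arenarius is the node subtending (((Alnus_arenarius,(Anopheles_arenarius,Gallus_rubra)),(Acinonyx_viridis,(Pan_giganteus,Triticum_major))),(Kluyveromyces_gracilis,(Macaca_viridis,Rana_brevicauda))).
That clade contains 9 terminal taxa: Acinonyx_viridis, Alnus_arenarius, Anopheles_arenarius, Gallus_rubra, Kluyveromyces_gracilis, Macaca_viridis, Pan_giganteus, Rana_brevicauda, Triticum_major.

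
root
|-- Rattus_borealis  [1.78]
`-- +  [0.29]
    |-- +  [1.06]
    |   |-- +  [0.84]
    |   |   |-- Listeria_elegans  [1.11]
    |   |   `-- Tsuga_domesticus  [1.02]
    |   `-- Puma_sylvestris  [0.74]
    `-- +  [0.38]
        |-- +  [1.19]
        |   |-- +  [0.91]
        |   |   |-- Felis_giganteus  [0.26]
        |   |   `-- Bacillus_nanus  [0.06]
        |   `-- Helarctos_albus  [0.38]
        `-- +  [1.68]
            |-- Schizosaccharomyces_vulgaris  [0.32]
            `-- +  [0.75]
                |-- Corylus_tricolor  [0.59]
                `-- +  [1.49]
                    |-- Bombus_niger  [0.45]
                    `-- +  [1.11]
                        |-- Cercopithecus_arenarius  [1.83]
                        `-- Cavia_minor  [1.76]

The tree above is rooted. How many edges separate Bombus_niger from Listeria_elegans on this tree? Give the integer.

8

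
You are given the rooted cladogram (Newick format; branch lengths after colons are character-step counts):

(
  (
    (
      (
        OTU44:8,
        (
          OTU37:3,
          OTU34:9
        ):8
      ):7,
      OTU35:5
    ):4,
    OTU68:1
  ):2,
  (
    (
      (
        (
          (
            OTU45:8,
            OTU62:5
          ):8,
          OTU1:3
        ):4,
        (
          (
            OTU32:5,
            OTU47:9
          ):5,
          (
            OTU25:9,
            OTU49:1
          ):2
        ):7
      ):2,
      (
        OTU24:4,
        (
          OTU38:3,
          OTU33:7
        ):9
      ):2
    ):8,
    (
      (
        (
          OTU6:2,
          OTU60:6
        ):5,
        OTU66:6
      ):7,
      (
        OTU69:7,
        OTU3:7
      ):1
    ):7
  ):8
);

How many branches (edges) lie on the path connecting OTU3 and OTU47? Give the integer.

8

The MRCA of OTU3 and OTU47 is the node subtending (((((OTU45,OTU62),OTU1),((OTU32,OTU47),(OTU25,OTU49))),(OTU24,(OTU38,OTU33))),(((OTU6,OTU60),OTU66),(OTU69,OTU3))).
From OTU3 up to that node: 3 branches. From OTU47 up to the same node: 5 branches. Total: 3 + 5 = 8.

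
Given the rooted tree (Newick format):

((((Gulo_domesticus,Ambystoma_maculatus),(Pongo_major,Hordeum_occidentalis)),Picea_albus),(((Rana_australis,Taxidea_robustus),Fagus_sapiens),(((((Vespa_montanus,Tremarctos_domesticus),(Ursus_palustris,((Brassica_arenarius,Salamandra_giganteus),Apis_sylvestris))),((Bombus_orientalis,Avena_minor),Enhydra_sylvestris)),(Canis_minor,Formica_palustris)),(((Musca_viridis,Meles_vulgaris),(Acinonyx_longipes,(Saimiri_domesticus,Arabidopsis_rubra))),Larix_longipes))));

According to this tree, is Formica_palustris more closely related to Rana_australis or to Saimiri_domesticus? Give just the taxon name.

The MRCA of Formica_palustris and Saimiri_domesticus subtends (((((Vespa_montanus,Tremarctos_domesticus),(Ursus_palustris,((Brassica_arenarius,Salamandra_giganteus),Apis_sylvestris))),((Bombus_orientalis,Avena_minor),Enhydra_sylvestris)),(Canis_minor,Formica_palustris)),(((Musca_viridis,Meles_vulgaris),(Acinonyx_longipes,(Saimiri_domesticus,Arabidopsis_rubra))),Larix_longipes)) (17 taxa).
The MRCA of Formica_palustris and Rana_australis subtends (((Rana_australis,Taxidea_robustus),Fagus_sapiens),(((((Vespa_montanus,Tremarctos_domesticus),(Ursus_palustris,((Brassica_arenarius,Salamandra_giganteus),Apis_sylvestris))),((Bombus_orientalis,Avena_minor),Enhydra_sylvestris)),(Canis_minor,Formica_palustris)),(((Musca_viridis,Meles_vulgaris),(Acinonyx_longipes,(Saimiri_domesticus,Arabidopsis_rubra))),Larix_longipes))) (20 taxa).
The first is nested inside the second, so Formica_palustris shares a more recent common ancestor with Saimiri_domesticus.

Saimiri_domesticus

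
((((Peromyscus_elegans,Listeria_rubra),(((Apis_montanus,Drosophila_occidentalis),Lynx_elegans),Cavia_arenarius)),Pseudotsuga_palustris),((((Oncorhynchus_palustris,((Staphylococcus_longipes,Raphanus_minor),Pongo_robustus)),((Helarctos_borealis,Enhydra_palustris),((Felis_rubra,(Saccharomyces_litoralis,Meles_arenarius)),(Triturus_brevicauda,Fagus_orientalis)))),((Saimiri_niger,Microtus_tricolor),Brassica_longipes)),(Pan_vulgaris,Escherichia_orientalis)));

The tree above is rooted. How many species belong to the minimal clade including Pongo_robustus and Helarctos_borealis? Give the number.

11

The MRCA of Pongo_robustus and Helarctos_borealis is the node subtending ((Oncorhynchus_palustris,((Staphylococcus_longipes,Raphanus_minor),Pongo_robustus)),((Helarctos_borealis,Enhydra_palustris),((Felis_rubra,(Saccharomyces_litoralis,Meles_arenarius)),(Triturus_brevicauda,Fagus_orientalis)))).
That clade contains 11 terminal taxa: Enhydra_palustris, Fagus_orientalis, Felis_rubra, Helarctos_borealis, Meles_arenarius, Oncorhynchus_palustris, Pongo_robustus, Raphanus_minor, Saccharomyces_litoralis, Staphylococcus_longipes, Triturus_brevicauda.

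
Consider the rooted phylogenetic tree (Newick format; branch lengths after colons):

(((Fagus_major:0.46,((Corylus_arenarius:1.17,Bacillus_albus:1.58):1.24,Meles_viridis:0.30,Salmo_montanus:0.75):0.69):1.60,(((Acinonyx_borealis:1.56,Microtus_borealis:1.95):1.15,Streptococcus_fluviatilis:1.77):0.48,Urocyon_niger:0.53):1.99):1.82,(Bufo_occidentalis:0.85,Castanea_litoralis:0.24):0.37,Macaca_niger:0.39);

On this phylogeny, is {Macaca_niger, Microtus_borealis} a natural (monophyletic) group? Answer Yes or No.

No

The MRCA of the listed taxa is the root, so the smallest clade containing them is the whole tree.
That clade also contains Acinonyx_borealis, Bacillus_albus, Bufo_occidentalis, Castanea_litoralis, Corylus_arenarius, Fagus_major, Meles_viridis, Salmo_montanus, Streptococcus_fluviatilis, Urocyon_niger, which are not in the proposed group, so the group is not monophyletic.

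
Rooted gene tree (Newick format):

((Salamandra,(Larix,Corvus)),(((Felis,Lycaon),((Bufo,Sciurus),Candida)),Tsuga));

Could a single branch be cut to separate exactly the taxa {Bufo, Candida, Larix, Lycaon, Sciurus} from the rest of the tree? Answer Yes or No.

The MRCA of the listed taxa is the root, so the smallest clade containing them is the whole tree.
That clade also contains Corvus, Felis, Salamandra, Tsuga, which are not in the proposed group, so the group is not monophyletic.

No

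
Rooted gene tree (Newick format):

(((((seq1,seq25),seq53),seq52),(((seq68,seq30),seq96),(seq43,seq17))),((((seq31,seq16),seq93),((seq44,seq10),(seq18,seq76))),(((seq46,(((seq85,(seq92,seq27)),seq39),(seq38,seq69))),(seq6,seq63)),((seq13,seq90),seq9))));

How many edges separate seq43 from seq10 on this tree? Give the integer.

The MRCA of seq43 and seq10 is the root of the tree.
From seq43 up to that node: 4 branches. From seq10 up to the same node: 5 branches. Total: 4 + 5 = 9.

9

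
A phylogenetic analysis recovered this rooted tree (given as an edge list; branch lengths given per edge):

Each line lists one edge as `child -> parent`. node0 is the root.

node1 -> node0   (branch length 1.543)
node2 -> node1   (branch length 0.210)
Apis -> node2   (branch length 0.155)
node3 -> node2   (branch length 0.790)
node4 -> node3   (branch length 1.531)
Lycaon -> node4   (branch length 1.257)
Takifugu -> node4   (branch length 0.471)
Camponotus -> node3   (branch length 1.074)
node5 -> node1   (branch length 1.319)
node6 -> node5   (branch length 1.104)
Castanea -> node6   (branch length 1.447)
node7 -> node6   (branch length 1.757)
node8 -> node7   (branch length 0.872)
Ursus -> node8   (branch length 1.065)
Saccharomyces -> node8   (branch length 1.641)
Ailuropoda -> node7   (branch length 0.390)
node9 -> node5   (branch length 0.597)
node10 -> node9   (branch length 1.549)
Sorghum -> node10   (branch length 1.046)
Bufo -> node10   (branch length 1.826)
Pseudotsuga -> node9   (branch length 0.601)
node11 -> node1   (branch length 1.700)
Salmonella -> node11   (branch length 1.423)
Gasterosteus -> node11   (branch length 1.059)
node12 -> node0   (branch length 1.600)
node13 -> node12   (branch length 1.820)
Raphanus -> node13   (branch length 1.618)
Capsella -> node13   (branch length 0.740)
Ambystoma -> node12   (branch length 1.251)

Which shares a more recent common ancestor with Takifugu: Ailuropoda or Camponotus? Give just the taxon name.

The MRCA of Takifugu and Camponotus subtends ((Lycaon,Takifugu),Camponotus) (3 taxa).
The MRCA of Takifugu and Ailuropoda subtends ((Apis,((Lycaon,Takifugu),Camponotus)),((Castanea,((Ursus,Saccharomyces),Ailuropoda)),((Sorghum,Bufo),Pseudotsuga)),(Salmonella,Gasterosteus)) (13 taxa).
The first is nested inside the second, so Takifugu shares a more recent common ancestor with Camponotus.

Camponotus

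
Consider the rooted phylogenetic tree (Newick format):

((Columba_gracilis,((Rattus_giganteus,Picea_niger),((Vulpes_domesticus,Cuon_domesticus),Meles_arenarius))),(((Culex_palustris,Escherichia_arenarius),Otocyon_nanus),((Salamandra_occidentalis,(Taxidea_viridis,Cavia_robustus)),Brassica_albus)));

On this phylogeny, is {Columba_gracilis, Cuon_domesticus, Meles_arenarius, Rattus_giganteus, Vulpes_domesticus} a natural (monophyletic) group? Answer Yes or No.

The MRCA of the listed taxa subtends (Columba_gracilis,((Rattus_giganteus,Picea_niger),((Vulpes_domesticus,Cuon_domesticus),Meles_arenarius))).
That clade also contains Picea_niger, which is not in the proposed group, so the group is not monophyletic.

No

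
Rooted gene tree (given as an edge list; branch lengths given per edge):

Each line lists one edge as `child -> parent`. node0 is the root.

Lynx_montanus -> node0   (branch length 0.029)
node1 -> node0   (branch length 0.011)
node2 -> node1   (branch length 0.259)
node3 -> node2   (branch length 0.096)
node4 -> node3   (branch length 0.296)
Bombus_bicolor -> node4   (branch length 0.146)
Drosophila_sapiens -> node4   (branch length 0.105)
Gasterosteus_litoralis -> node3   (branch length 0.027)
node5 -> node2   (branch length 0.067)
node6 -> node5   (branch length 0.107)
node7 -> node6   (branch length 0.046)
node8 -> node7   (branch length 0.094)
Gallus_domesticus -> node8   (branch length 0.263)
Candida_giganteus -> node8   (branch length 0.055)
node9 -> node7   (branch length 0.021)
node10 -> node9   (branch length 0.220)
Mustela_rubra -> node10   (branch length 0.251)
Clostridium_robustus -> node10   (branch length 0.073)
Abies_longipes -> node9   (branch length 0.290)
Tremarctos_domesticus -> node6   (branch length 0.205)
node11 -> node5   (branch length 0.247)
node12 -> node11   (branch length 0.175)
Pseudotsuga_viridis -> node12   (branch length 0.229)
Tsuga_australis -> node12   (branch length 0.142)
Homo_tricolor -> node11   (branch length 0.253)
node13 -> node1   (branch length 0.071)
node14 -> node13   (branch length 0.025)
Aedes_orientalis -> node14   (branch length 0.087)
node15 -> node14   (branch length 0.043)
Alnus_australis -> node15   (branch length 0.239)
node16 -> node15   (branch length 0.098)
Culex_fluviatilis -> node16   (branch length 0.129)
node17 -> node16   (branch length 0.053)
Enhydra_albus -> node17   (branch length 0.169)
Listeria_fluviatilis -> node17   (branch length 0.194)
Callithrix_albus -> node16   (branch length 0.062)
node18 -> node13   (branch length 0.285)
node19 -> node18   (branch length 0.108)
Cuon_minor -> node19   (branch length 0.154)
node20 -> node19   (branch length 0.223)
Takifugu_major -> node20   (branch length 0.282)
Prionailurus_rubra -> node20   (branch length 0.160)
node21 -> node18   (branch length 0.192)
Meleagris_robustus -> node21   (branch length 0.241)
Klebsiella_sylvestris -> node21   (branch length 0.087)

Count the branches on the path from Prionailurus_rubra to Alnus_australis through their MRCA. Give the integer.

7

The MRCA of Prionailurus_rubra and Alnus_australis is the node subtending ((Aedes_orientalis,(Alnus_australis,(Culex_fluviatilis,(Enhydra_albus,Listeria_fluviatilis),Callithrix_albus))),((Cuon_minor,(Takifugu_major,Prionailurus_rubra)),(Meleagris_robustus,Klebsiella_sylvestris))).
From Prionailurus_rubra up to that node: 4 branches. From Alnus_australis up to the same node: 3 branches. Total: 4 + 3 = 7.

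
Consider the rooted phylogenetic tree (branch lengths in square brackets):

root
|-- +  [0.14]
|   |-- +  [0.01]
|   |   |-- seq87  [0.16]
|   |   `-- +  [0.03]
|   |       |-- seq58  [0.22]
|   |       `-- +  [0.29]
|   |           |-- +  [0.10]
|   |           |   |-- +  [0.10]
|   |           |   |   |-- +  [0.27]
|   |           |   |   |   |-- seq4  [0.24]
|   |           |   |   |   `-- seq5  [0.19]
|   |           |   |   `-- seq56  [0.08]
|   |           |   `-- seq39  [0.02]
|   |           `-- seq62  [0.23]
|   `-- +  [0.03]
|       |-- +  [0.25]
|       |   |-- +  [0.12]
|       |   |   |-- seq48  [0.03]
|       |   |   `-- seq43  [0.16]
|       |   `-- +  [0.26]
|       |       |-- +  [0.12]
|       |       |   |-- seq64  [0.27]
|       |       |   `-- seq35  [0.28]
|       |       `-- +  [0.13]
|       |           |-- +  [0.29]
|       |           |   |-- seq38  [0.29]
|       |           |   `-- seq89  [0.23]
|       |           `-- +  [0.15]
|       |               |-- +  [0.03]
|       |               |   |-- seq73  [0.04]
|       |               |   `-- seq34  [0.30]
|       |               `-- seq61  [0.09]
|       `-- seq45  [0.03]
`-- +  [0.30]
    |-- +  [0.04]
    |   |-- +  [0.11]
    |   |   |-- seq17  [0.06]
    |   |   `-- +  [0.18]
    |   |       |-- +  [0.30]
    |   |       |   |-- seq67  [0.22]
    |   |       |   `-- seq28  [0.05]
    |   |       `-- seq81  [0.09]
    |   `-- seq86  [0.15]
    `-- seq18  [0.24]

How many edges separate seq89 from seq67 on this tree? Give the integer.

13

The MRCA of seq89 and seq67 is the root of the tree.
From seq89 up to that node: 7 branches. From seq67 up to the same node: 6 branches. Total: 7 + 6 = 13.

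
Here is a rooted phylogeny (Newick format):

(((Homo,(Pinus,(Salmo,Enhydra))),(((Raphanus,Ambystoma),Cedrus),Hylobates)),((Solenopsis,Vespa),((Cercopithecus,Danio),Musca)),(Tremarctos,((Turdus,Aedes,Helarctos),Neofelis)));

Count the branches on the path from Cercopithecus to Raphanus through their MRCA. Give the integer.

9

The MRCA of Cercopithecus and Raphanus is the root of the tree.
From Cercopithecus up to that node: 4 branches. From Raphanus up to the same node: 5 branches. Total: 4 + 5 = 9.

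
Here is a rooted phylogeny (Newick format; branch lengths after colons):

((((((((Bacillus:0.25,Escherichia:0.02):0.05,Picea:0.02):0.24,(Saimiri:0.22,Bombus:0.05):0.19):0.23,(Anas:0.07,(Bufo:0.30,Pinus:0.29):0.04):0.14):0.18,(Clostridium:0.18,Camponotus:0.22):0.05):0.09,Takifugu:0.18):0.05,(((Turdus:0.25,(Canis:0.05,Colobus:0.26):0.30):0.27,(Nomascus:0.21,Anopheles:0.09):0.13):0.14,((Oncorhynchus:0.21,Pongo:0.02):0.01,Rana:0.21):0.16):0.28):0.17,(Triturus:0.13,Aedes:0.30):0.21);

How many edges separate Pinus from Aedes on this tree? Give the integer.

The MRCA of Pinus and Aedes is the root of the tree.
From Pinus up to that node: 7 branches. From Aedes up to the same node: 2 branches. Total: 7 + 2 = 9.

9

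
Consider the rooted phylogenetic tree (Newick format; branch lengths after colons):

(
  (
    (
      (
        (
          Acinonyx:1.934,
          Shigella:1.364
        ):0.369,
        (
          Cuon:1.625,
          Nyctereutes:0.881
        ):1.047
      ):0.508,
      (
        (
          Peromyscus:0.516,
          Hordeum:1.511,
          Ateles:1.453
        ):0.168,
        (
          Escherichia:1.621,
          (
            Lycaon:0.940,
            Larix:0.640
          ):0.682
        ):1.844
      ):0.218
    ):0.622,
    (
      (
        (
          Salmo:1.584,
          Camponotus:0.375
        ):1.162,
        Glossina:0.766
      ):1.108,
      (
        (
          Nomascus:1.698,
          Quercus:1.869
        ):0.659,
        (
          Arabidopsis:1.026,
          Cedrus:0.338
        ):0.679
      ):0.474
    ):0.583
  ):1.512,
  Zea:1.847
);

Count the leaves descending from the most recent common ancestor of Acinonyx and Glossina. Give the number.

17

The MRCA of Acinonyx and Glossina is the node subtending ((((Acinonyx,Shigella),(Cuon,Nyctereutes)),((Peromyscus,Hordeum,Ateles),(Escherichia,(Lycaon,Larix)))),(((Salmo,Camponotus),Glossina),((Nomascus,Quercus),(Arabidopsis,Cedrus)))).
That clade contains 17 terminal taxa: Acinonyx, Arabidopsis, Ateles, Camponotus, Cedrus, Cuon, Escherichia, Glossina, Hordeum, Larix, Lycaon, Nomascus, Nyctereutes, Peromyscus, Quercus, Salmo, Shigella.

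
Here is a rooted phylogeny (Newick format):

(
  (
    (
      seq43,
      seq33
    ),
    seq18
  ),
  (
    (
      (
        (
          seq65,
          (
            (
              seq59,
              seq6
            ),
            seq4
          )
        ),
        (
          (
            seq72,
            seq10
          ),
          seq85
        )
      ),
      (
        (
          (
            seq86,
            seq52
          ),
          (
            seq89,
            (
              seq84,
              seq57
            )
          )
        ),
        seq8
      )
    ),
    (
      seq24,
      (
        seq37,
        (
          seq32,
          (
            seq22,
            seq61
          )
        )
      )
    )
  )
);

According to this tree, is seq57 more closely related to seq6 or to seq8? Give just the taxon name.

The MRCA of seq57 and seq8 subtends (((seq86,seq52),(seq89,(seq84,seq57))),seq8) (6 taxa).
The MRCA of seq57 and seq6 subtends (((seq65,((seq59,seq6),seq4)),((seq72,seq10),seq85)),(((seq86,seq52),(seq89,(seq84,seq57))),seq8)) (13 taxa).
The first is nested inside the second, so seq57 shares a more recent common ancestor with seq8.

seq8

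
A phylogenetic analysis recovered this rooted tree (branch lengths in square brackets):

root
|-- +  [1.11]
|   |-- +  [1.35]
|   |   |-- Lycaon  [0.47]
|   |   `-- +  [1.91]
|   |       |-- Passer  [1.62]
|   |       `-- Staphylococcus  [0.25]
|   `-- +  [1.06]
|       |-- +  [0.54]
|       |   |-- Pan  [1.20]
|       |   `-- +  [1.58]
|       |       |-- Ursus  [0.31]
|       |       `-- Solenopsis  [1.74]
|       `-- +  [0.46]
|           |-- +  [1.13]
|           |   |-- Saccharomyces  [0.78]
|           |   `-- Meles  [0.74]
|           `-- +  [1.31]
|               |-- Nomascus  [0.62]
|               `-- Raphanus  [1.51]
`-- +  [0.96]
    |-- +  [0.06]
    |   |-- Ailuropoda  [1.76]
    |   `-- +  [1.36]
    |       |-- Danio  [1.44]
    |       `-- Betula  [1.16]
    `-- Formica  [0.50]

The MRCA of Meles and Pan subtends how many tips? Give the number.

7

The MRCA of Meles and Pan is the node subtending ((Pan,(Ursus,Solenopsis)),((Saccharomyces,Meles),(Nomascus,Raphanus))).
That clade contains 7 terminal taxa: Meles, Nomascus, Pan, Raphanus, Saccharomyces, Solenopsis, Ursus.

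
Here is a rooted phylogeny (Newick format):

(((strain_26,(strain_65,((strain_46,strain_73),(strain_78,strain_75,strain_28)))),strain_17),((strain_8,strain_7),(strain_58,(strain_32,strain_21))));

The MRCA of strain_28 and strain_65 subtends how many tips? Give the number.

The MRCA of strain_28 and strain_65 is the node subtending (strain_65,((strain_46,strain_73),(strain_78,strain_75,strain_28))).
That clade contains 6 terminal taxa: strain_28, strain_46, strain_65, strain_73, strain_75, strain_78.

6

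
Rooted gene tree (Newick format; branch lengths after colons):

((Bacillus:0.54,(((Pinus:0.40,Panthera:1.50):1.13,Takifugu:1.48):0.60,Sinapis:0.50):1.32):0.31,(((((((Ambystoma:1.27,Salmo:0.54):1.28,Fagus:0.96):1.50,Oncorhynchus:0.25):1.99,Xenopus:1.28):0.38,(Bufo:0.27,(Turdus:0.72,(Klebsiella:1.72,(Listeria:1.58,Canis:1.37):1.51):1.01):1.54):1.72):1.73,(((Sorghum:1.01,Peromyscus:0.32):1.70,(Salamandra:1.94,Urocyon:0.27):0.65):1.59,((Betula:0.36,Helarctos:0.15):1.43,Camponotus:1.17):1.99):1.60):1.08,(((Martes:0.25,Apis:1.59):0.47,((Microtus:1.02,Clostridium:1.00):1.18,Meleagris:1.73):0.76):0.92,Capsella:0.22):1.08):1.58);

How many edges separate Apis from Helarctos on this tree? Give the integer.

9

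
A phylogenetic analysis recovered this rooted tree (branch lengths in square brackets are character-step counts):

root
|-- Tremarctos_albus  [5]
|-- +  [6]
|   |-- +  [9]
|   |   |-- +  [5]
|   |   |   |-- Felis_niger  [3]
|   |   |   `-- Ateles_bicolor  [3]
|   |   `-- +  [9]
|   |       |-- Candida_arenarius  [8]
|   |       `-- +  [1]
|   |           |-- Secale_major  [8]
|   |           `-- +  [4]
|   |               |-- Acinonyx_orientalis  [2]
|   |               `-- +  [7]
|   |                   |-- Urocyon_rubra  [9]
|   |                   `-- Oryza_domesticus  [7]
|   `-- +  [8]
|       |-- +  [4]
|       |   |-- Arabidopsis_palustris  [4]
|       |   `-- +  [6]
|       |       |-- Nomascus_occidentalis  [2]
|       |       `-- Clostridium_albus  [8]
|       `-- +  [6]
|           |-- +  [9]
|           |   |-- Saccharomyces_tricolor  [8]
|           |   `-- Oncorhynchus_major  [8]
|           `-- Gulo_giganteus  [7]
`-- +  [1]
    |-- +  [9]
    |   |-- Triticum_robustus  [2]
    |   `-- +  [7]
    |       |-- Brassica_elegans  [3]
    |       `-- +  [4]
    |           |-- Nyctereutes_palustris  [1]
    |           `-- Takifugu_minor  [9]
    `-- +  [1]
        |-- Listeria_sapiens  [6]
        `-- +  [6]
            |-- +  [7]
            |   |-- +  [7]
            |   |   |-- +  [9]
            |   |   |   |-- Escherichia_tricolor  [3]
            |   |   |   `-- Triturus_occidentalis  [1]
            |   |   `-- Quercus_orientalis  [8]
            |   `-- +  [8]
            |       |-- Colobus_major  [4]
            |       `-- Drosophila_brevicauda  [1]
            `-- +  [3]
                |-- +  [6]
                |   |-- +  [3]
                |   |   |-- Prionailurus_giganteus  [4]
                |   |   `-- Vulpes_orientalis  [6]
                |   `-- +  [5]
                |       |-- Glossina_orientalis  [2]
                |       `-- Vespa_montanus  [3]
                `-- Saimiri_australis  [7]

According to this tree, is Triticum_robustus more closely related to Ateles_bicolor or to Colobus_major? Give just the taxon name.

The MRCA of Triticum_robustus and Colobus_major subtends ((Triticum_robustus,(Brassica_elegans,(Nyctereutes_palustris,Takifugu_minor))),(Listeria_sapiens,((((Escherichia_tricolor,Triturus_occidentalis),Quercus_orientalis),(Colobus_major,Drosophila_brevicauda)),(((Prionailurus_giganteus,Vulpes_orientalis),(Glossina_orientalis,Vespa_montanus)),Saimiri_australis)))) (15 taxa).
The MRCA of Triticum_robustus and Ateles_bicolor is the root, subtending the entire tree (29 taxa).
The first is nested inside the second, so Triticum_robustus shares a more recent common ancestor with Colobus_major.

Colobus_major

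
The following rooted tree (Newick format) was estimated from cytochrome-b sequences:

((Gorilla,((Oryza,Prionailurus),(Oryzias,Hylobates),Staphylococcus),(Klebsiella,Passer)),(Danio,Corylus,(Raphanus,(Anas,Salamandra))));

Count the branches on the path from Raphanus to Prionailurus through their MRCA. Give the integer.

7

The MRCA of Raphanus and Prionailurus is the root of the tree.
From Raphanus up to that node: 3 branches. From Prionailurus up to the same node: 4 branches. Total: 3 + 4 = 7.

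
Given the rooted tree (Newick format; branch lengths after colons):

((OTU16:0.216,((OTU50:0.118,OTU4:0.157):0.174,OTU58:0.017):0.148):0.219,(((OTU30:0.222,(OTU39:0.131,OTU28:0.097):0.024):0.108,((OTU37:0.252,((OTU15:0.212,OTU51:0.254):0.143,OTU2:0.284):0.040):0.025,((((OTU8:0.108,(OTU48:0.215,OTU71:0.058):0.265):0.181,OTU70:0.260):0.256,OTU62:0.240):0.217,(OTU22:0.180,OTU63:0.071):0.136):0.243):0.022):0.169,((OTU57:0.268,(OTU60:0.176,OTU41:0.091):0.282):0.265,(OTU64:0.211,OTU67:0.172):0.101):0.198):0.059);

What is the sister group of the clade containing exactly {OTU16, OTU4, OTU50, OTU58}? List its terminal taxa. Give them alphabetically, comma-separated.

The clade containing exactly {OTU16, OTU4, OTU50, OTU58} attaches directly to the root of the tree.
The other lineage descending from that same node — the sister group — is (((OTU30,(OTU39,OTU28)),((OTU37,((OTU15,OTU51),OTU2)),((((OTU8,(OTU48,OTU71)),OTU70),OTU62),(OTU22,OTU63)))),((OTU57,(OTU60,OTU41)),(OTU64,OTU67))); its 19 tips in alphabetical order are the answer.

OTU15, OTU2, OTU22, OTU28, OTU30, OTU37, OTU39, OTU41, OTU48, OTU51, OTU57, OTU60, OTU62, OTU63, OTU64, OTU67, OTU70, OTU71, OTU8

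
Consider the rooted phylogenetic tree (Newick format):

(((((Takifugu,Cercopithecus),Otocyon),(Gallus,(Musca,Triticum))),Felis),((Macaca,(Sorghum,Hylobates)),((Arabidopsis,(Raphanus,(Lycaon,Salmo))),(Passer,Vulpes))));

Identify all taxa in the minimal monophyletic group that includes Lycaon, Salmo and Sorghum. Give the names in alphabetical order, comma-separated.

Arabidopsis, Hylobates, Lycaon, Macaca, Passer, Raphanus, Salmo, Sorghum, Vulpes

Tracing Lycaon: it sits inside (Lycaon,Salmo).
Tracing Salmo: it sits inside (Lycaon,Salmo).
Tracing Sorghum: it sits inside (Sorghum,Hylobates).
The smallest clade enclosing all 3 is ((Macaca,(Sorghum,Hylobates)),((Arabidopsis,(Raphanus,(Lycaon,Salmo))),(Passer,Vulpes))); the answer is its 9 terminal taxa in alphabetical order.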